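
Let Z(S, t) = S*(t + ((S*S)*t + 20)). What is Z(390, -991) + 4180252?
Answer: -58781327438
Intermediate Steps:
Z(S, t) = S*(20 + t + t*S**2) (Z(S, t) = S*(t + (S**2*t + 20)) = S*(t + (t*S**2 + 20)) = S*(t + (20 + t*S**2)) = S*(20 + t + t*S**2))
Z(390, -991) + 4180252 = 390*(20 - 991 - 991*390**2) + 4180252 = 390*(20 - 991 - 991*152100) + 4180252 = 390*(20 - 991 - 150731100) + 4180252 = 390*(-150732071) + 4180252 = -58785507690 + 4180252 = -58781327438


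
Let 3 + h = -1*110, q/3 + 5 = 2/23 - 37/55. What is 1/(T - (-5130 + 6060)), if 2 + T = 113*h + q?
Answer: -1265/17352963 ≈ -7.2898e-5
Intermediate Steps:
q = -21198/1265 (q = -15 + 3*(2/23 - 37/55) = -15 + 3*(-741/1265) = -15 - 2223/1265 = -21198/1265 ≈ -16.757)
h = -113 (h = -3 - 1*110 = -3 - 110 = -113)
T = -16176513/1265 (T = -2 + (113*(-113) - 21198/1265) = -2 + (-12769 - 21198/1265) = -2 - 16173983/1265 = -16176513/1265 ≈ -12788.)
1/(T - (-5130 + 6060)) = 1/(-16176513/1265 - (-5130 + 6060)) = 1/(-16176513/1265 - 1*930) = 1/(-16176513/1265 - 930) = 1/(-17352963/1265) = -1265/17352963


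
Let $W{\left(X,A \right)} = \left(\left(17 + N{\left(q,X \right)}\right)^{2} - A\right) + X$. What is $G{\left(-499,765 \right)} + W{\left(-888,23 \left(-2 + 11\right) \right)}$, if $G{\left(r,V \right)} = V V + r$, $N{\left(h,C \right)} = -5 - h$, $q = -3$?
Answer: $583856$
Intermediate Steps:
$W{\left(X,A \right)} = 225 + X - A$ ($W{\left(X,A \right)} = \left(\left(17 - 2\right)^{2} - A\right) + X = \left(15^{2} - A\right) + X = \left(225 - A\right) + X = 225 + X - A$)
$G{\left(r,V \right)} = r + V^{2}$ ($G{\left(r,V \right)} = V^{2} + r = r + V^{2}$)
$G{\left(-499,765 \right)} + W{\left(-888,23 \left(-2 + 11\right) \right)} = \left(-499 + 765^{2}\right) - \left(663 + 23 \left(-2 + 11\right)\right) = \left(-499 + 585225\right) - \left(663 + 207\right) = 584726 - 870 = 583856$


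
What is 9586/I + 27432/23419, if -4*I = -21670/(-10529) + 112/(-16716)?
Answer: -2822084454400500/150992527103 ≈ -18690.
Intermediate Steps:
I = -6447437/12571626 (I = -(-21670/(-10529) + 112/(-16716))/4 = -(-21670*(-1/10529) + 112*(-1/16716))/4 = -(21670/10529 - 4/597)/4 = -¼*12894874/6285813 = -6447437/12571626 ≈ -0.51286)
9586/I + 27432/23419 = 9586/(-6447437/12571626) + 27432/23419 = 9586*(-12571626/6447437) + 27432*(1/23419) = -120511606836/6447437 + 27432/23419 = -2822084454400500/150992527103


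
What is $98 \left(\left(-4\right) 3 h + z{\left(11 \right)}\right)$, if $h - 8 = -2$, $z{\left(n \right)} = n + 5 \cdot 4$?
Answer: $-4018$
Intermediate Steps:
$z{\left(n \right)} = 20 + n$ ($z{\left(n \right)} = n + 20 = 20 + n$)
$h = 6$ ($h = 8 - 2 = 6$)
$98 \left(\left(-4\right) 3 h + z{\left(11 \right)}\right) = 98 \left(\left(-4\right) 3 \cdot 6 + \left(20 + 11\right)\right) = 98 \left(\left(-12\right) 6 + 31\right) = 98 \left(-72 + 31\right) = 98 \left(-41\right) = -4018$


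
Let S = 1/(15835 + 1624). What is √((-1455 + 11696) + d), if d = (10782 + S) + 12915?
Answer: √10344868537237/17459 ≈ 184.22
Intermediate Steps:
S = 1/17459 ≈ 5.7277e-5
d = 413725924/17459 (d = (10782 + 1/17459) + 12915 = 188242939/17459 + 12915 = 413725924/17459 ≈ 23697.)
√((-1455 + 11696) + d) = √((-1455 + 11696) + 413725924/17459) = √(10241 + 413725924/17459) = √(592523543/17459) = √10344868537237/17459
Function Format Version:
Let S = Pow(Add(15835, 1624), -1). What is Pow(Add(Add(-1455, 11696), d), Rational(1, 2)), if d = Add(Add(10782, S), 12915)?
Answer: Mul(Rational(1, 17459), Pow(10344868537237, Rational(1, 2))) ≈ 184.22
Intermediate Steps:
S = Rational(1, 17459) (S = Pow(17459, -1) = Rational(1, 17459) ≈ 5.7277e-5)
d = Rational(413725924, 17459) (d = Add(Add(10782, Rational(1, 17459)), 12915) = Add(Rational(188242939, 17459), 12915) = Rational(413725924, 17459) ≈ 23697.)
Pow(Add(Add(-1455, 11696), d), Rational(1, 2)) = Pow(Add(Add(-1455, 11696), Rational(413725924, 17459)), Rational(1, 2)) = Pow(Add(10241, Rational(413725924, 17459)), Rational(1, 2)) = Pow(Rational(592523543, 17459), Rational(1, 2)) = Mul(Rational(1, 17459), Pow(10344868537237, Rational(1, 2)))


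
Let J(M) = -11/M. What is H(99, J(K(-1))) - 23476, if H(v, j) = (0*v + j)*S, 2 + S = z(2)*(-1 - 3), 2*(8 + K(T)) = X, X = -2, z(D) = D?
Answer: -211394/9 ≈ -23488.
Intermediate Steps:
K(T) = -9 (K(T) = -8 + (½)*(-2) = -8 - 1 = -9)
S = -10 (S = -2 + 2*(-1 - 3) = -2 + 2*(-4) = -2 - 8 = -10)
H(v, j) = -10*j (H(v, j) = (0*v + j)*(-10) = (0 + j)*(-10) = j*(-10) = -10*j)
H(99, J(K(-1))) - 23476 = -(-110)/(-9) - 23476 = -(-110)*(-1)/9 - 23476 = -10*11/9 - 23476 = -110/9 - 23476 = -211394/9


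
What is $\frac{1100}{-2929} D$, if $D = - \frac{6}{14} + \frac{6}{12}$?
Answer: $- \frac{550}{20503} \approx -0.026825$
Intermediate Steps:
$D = \frac{1}{14}$ ($D = \left(-6\right) \frac{1}{14} + 6 \cdot \frac{1}{12} = - \frac{3}{7} + \frac{1}{2} = \frac{1}{14} \approx 0.071429$)
$\frac{1100}{-2929} D = \frac{1100}{-2929} \cdot \frac{1}{14} = 1100 \left(- \frac{1}{2929}\right) \frac{1}{14} = \left(- \frac{1100}{2929}\right) \frac{1}{14} = - \frac{550}{20503}$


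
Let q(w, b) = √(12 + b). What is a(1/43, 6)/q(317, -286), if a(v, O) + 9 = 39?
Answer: -15*I*√274/137 ≈ -1.8124*I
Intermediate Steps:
a(v, O) = 30 (a(v, O) = -9 + 39 = 30)
a(1/43, 6)/q(317, -286) = 30/(√(12 - 286)) = 30/(√(-274)) = 30/((I*√274)) = 30*(-I*√274/274) = -15*I*√274/137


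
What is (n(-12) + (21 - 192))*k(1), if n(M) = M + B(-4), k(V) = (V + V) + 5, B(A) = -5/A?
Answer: -5089/4 ≈ -1272.3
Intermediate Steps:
k(V) = 5 + 2*V (k(V) = 2*V + 5 = 5 + 2*V)
n(M) = 5/4 + M (n(M) = M - 5/(-4) = M - 5*(-¼) = M + 5/4 = 5/4 + M)
(n(-12) + (21 - 192))*k(1) = ((5/4 - 12) + (21 - 192))*(5 + 2*1) = (-43/4 - 171)*(5 + 2) = -727/4*7 = -5089/4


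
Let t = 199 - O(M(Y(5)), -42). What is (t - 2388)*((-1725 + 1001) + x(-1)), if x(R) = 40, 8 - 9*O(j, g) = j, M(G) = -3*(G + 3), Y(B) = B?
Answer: 1499708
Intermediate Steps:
M(G) = -9 - 3*G (M(G) = -3*(3 + G) = -9 - 3*G)
O(j, g) = 8/9 - j/9
t = 1759/9 (t = 199 - (8/9 - (-9 - 3*5)/9) = 199 - (8/9 - (-9 - 15)/9) = 199 - (8/9 - ⅑*(-24)) = 199 - (8/9 + 8/3) = 199 - 1*32/9 = 199 - 32/9 = 1759/9 ≈ 195.44)
(t - 2388)*((-1725 + 1001) + x(-1)) = (1759/9 - 2388)*((-1725 + 1001) + 40) = -19733*(-724 + 40)/9 = -19733/9*(-684) = 1499708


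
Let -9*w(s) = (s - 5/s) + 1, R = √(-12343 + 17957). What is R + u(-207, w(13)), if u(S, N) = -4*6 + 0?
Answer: -24 + √5614 ≈ 50.927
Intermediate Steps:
R = √5614 ≈ 74.927
w(s) = -⅑ - s/9 + 5/(9*s) (w(s) = -((s - 5/s) + 1)/9 = -(1 + s - 5/s)/9 = -⅑ - s/9 + 5/(9*s))
u(S, N) = -24 (u(S, N) = -24 + 0 = -24)
R + u(-207, w(13)) = √5614 - 24 = -24 + √5614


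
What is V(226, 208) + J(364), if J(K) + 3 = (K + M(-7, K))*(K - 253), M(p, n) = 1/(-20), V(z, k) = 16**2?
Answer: 813029/20 ≈ 40651.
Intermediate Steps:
V(z, k) = 256
M(p, n) = -1/20
J(K) = -3 + (-253 + K)*(-1/20 + K) (J(K) = -3 + (K - 1/20)*(K - 253) = -3 + (-1/20 + K)*(-253 + K) = -3 + (-253 + K)*(-1/20 + K))
V(226, 208) + J(364) = 256 + (193/20 + 364**2 - 5061/20*364) = 256 + (193/20 + 132496 - 460551/5) = 256 + 807909/20 = 813029/20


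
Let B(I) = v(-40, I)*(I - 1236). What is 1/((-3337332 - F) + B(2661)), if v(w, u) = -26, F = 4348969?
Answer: -1/7723351 ≈ -1.2948e-7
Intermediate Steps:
B(I) = 32136 - 26*I (B(I) = -26*(I - 1236) = -26*(-1236 + I) = 32136 - 26*I)
1/((-3337332 - F) + B(2661)) = 1/((-3337332 - 1*4348969) + (32136 - 26*2661)) = 1/((-3337332 - 4348969) + (32136 - 69186)) = 1/(-7686301 - 37050) = 1/(-7723351) = -1/7723351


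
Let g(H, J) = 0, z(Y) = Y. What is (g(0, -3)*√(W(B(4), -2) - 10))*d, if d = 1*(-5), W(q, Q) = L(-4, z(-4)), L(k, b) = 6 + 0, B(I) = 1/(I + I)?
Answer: 0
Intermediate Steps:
B(I) = 1/(2*I)
L(k, b) = 6
W(q, Q) = 6
d = -5
(g(0, -3)*√(W(B(4), -2) - 10))*d = (0*√(6 - 10))*(-5) = (0*√(-4))*(-5) = (0*(2*I))*(-5) = 0*(-5) = 0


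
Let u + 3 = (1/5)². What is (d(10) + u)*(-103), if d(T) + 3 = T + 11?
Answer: -38728/25 ≈ -1549.1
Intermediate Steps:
u = -74/25 (u = -3 + (1/5)² = -3 + (⅕)² = -3 + 1/25 = -74/25 ≈ -2.9600)
d(T) = 8 + T (d(T) = -3 + (T + 11) = -3 + (11 + T) = 8 + T)
(d(10) + u)*(-103) = ((8 + 10) - 74/25)*(-103) = (18 - 74/25)*(-103) = (376/25)*(-103) = -38728/25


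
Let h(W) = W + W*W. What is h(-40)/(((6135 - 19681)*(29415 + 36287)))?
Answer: -30/17115371 ≈ -1.7528e-6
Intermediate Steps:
h(W) = W + W²
h(-40)/(((6135 - 19681)*(29415 + 36287))) = (-40*(1 - 40))/(((6135 - 19681)*(29415 + 36287))) = (-40*(-39))/((-13546*65702)) = 1560/(-889999292) = 1560*(-1/889999292) = -30/17115371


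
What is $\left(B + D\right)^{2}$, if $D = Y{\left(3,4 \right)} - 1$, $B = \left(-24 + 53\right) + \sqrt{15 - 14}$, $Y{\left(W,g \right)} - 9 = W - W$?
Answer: $1444$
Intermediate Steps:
$Y{\left(W,g \right)} = 9$ ($Y{\left(W,g \right)} = 9 + \left(W - W\right) = 9 + 0 = 9$)
$B = 30$ ($B = 29 + \sqrt{1} = 29 + 1 = 30$)
$D = 8$ ($D = 9 - 1 = 8$)
$\left(B + D\right)^{2} = \left(30 + 8\right)^{2} = 38^{2} = 1444$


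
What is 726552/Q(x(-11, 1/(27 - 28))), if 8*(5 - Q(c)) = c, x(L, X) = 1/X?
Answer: 5812416/41 ≈ 1.4177e+5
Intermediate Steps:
Q(c) = 5 - c/8
726552/Q(x(-11, 1/(27 - 28))) = 726552/(5 - 1/(8*(1/(27 - 28)))) = 726552/(5 - 1/(8*(1/(-1)))) = 726552/(5 - ⅛/(-1)) = 726552/(5 - ⅛*(-1)) = 726552/(5 + ⅛) = 726552/(41/8) = 726552*(8/41) = 5812416/41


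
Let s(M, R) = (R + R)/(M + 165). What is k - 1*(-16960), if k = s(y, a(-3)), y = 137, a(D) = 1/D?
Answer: 7682879/453 ≈ 16960.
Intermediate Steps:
s(M, R) = 2*R/(165 + M) (s(M, R) = (2*R)/(165 + M) = 2*R/(165 + M))
k = -1/453 (k = 2/(-3*(165 + 137)) = 2*(-⅓)/302 = 2*(-⅓)*(1/302) = -1/453 ≈ -0.0022075)
k - 1*(-16960) = -1/453 - 1*(-16960) = -1/453 + 16960 = 7682879/453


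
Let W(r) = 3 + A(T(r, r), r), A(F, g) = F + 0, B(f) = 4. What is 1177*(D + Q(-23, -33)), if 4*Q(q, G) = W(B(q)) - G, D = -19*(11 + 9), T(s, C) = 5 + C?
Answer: -1736075/4 ≈ -4.3402e+5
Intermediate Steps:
D = -380 (D = -19*20 = -380)
A(F, g) = F
W(r) = 8 + r (W(r) = 3 + (5 + r) = 8 + r)
Q(q, G) = 3 - G/4 (Q(q, G) = ((8 + 4) - G)/4 = (12 - G)/4 = 3 - G/4)
1177*(D + Q(-23, -33)) = 1177*(-380 + (3 - ¼*(-33))) = 1177*(-380 + (3 + 33/4)) = 1177*(-380 + 45/4) = 1177*(-1475/4) = -1736075/4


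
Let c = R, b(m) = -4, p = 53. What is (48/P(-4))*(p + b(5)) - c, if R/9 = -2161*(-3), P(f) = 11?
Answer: -639465/11 ≈ -58133.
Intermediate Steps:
R = 58347 (R = 9*(-2161*(-3)) = 9*6483 = 58347)
c = 58347
(48/P(-4))*(p + b(5)) - c = (48/11)*(53 - 4) - 1*58347 = (48*(1/11))*49 - 58347 = (48/11)*49 - 58347 = 2352/11 - 58347 = -639465/11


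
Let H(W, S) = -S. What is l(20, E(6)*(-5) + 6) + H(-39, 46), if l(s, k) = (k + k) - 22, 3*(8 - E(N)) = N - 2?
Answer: -368/3 ≈ -122.67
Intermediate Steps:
E(N) = 26/3 - N/3 (E(N) = 8 - (N - 2)/3 = 8 - (-2 + N)/3 = 8 + (⅔ - N/3) = 26/3 - N/3)
l(s, k) = -22 + 2*k (l(s, k) = 2*k - 22 = -22 + 2*k)
l(20, E(6)*(-5) + 6) + H(-39, 46) = (-22 + 2*((26/3 - ⅓*6)*(-5) + 6)) - 1*46 = (-22 + 2*((26/3 - 2)*(-5) + 6)) - 46 = (-22 + 2*((20/3)*(-5) + 6)) - 46 = (-22 + 2*(-100/3 + 6)) - 46 = (-22 + 2*(-82/3)) - 46 = (-22 - 164/3) - 46 = -230/3 - 46 = -368/3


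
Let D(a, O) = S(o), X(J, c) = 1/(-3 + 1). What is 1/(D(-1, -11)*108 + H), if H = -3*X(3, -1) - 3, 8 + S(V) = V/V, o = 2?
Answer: -2/1515 ≈ -0.0013201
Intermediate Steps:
S(V) = -7 (S(V) = -8 + V/V = -8 + 1 = -7)
X(J, c) = -½ (X(J, c) = 1/(-2) = -½)
D(a, O) = -7
H = -3/2 (H = -3*(-½) - 3 = 3/2 - 3 = -3/2 ≈ -1.5000)
1/(D(-1, -11)*108 + H) = 1/(-7*108 - 3/2) = 1/(-756 - 3/2) = 1/(-1515/2) = -2/1515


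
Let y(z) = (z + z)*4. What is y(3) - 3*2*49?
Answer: -270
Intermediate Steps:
y(z) = 8*z (y(z) = (2*z)*4 = 8*z)
y(3) - 3*2*49 = 8*3 - 3*2*49 = 24 - 6*49 = 24 - 294 = -270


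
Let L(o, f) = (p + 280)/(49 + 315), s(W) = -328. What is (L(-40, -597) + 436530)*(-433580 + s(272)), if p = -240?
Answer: -17236665529920/91 ≈ -1.8941e+11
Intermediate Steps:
L(o, f) = 10/91 (L(o, f) = (-240 + 280)/(49 + 315) = 40/364 = 40*(1/364) = 10/91)
(L(-40, -597) + 436530)*(-433580 + s(272)) = (10/91 + 436530)*(-433580 - 328) = (39724240/91)*(-433908) = -17236665529920/91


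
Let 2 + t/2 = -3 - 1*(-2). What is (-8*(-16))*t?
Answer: -768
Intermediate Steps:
t = -6 (t = -4 + 2*(-3 - 1*(-2)) = -4 + 2*(-3 + 2) = -4 + 2*(-1) = -4 - 2 = -6)
(-8*(-16))*t = -8*(-16)*(-6) = 128*(-6) = -768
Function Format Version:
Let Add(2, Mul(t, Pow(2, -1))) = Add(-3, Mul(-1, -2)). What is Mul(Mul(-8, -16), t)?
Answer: -768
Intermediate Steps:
t = -6 (t = Add(-4, Mul(2, Add(-3, Mul(-1, -2)))) = Add(-4, Mul(2, Add(-3, 2))) = Add(-4, Mul(2, -1)) = Add(-4, -2) = -6)
Mul(Mul(-8, -16), t) = Mul(Mul(-8, -16), -6) = Mul(128, -6) = -768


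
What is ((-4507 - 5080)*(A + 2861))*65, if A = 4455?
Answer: -4559001980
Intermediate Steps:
((-4507 - 5080)*(A + 2861))*65 = ((-4507 - 5080)*(4455 + 2861))*65 = -9587*7316*65 = -70138492*65 = -4559001980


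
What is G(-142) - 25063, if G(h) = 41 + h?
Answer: -25164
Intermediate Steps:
G(-142) - 25063 = (41 - 142) - 25063 = -101 - 25063 = -25164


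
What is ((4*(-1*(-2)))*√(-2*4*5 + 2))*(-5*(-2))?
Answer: 80*I*√38 ≈ 493.15*I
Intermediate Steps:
((4*(-1*(-2)))*√(-2*4*5 + 2))*(-5*(-2)) = ((4*2)*√(-8*5 + 2))*10 = (8*√(-40 + 2))*10 = (8*√(-38))*10 = (8*(I*√38))*10 = (8*I*√38)*10 = 80*I*√38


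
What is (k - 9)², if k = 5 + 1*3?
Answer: 1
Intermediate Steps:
k = 8 (k = 5 + 3 = 8)
(k - 9)² = (8 - 9)² = (-1)² = 1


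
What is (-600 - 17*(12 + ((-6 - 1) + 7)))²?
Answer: 646416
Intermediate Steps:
(-600 - 17*(12 + ((-6 - 1) + 7)))² = (-600 - 17*(12 + (-7 + 7)))² = (-600 - 17*(12 + 0))² = (-600 - 17*12)² = (-600 - 204)² = (-804)² = 646416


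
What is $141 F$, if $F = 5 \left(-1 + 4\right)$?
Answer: $2115$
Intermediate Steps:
$F = 15$ ($F = 5 \cdot 3 = 15$)
$141 F = 141 \cdot 15 = 2115$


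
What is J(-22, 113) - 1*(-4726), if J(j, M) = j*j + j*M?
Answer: 2724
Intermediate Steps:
J(j, M) = j² + M*j
J(-22, 113) - 1*(-4726) = -22*(113 - 22) - 1*(-4726) = -22*91 + 4726 = -2002 + 4726 = 2724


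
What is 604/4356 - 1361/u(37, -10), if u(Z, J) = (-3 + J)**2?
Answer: -1456610/184041 ≈ -7.9146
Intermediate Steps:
604/4356 - 1361/u(37, -10) = 604/4356 - 1361/(-3 - 10)**2 = 604*(1/4356) - 1361/((-13)**2) = 151/1089 - 1361/169 = -1456610/184041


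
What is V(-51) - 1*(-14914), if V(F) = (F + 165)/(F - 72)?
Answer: 611436/41 ≈ 14913.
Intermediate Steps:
V(F) = (165 + F)/(-72 + F)
V(-51) - 1*(-14914) = (165 - 51)/(-72 - 51) - 1*(-14914) = 114/(-123) + 14914 = -1/123*114 + 14914 = -38/41 + 14914 = 611436/41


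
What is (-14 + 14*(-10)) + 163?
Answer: 9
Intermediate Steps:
(-14 + 14*(-10)) + 163 = (-14 - 140) + 163 = -154 + 163 = 9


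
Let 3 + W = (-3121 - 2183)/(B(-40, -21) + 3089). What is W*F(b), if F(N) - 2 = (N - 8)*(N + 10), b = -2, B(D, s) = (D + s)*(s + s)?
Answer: 1736046/5651 ≈ 307.21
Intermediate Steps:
B(D, s) = 2*s*(D + s) (B(D, s) = (D + s)*(2*s) = 2*s*(D + s))
F(N) = 2 + (-8 + N)*(10 + N) (F(N) = 2 + (N - 8)*(N + 10) = 2 + (-8 + N)*(10 + N))
W = -22257/5651 (W = -3 + (-3121 - 2183)/(2*(-21)*(-40 - 21) + 3089) = -3 - 5304/(2*(-21)*(-61) + 3089) = -3 - 5304/(2562 + 3089) = -3 - 5304/5651 = -22257/5651 ≈ -3.9386)
W*F(b) = -22257*(-78 + (-2)² + 2*(-2))/5651 = -22257*(-78 + 4 - 4)/5651 = -22257/5651*(-78) = 1736046/5651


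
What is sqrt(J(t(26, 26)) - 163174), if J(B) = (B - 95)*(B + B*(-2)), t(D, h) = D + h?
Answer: 3*I*sqrt(17882) ≈ 401.17*I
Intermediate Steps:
J(B) = -B*(-95 + B) (J(B) = (-95 + B)*(B - 2*B) = (-95 + B)*(-B) = -B*(-95 + B))
sqrt(J(t(26, 26)) - 163174) = sqrt((26 + 26)*(95 - (26 + 26)) - 163174) = sqrt(52*(95 - 1*52) - 163174) = sqrt(52*(95 - 52) - 163174) = sqrt(52*43 - 163174) = sqrt(2236 - 163174) = sqrt(-160938) = 3*I*sqrt(17882)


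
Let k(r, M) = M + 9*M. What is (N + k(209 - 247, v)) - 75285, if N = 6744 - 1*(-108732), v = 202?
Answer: 42211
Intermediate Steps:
k(r, M) = 10*M
N = 115476 (N = 6744 + 108732 = 115476)
(N + k(209 - 247, v)) - 75285 = (115476 + 10*202) - 75285 = (115476 + 2020) - 75285 = 117496 - 75285 = 42211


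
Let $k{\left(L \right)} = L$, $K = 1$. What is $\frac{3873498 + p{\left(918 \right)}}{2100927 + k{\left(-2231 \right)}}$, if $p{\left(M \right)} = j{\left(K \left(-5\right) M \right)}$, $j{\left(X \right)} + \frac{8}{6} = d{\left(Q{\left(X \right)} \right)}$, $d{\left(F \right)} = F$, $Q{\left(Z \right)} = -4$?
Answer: $\frac{5810239}{3148044} \approx 1.8457$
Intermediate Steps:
$j{\left(X \right)} = - \frac{16}{3}$ ($j{\left(X \right)} = - \frac{4}{3} - 4 = - \frac{16}{3}$)
$p{\left(M \right)} = - \frac{16}{3}$
$\frac{3873498 + p{\left(918 \right)}}{2100927 + k{\left(-2231 \right)}} = \frac{3873498 - \frac{16}{3}}{2100927 - 2231} = \frac{11620478}{3 \cdot 2098696} = \frac{11620478}{3} \cdot \frac{1}{2098696} = \frac{5810239}{3148044}$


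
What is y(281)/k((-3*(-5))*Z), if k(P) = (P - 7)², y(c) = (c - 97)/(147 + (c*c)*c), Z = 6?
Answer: 46/38213606783 ≈ 1.2038e-9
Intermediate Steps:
y(c) = (-97 + c)/(147 + c³) (y(c) = (-97 + c)/(147 + c²*c) = (-97 + c)/(147 + c³))
k(P) = (-7 + P)²
y(281)/k((-3*(-5))*Z) = ((-97 + 281)/(147 + 281³))/((-7 - 3*(-5)*6)²) = (184/(147 + 22188041))/((-7 + 15*6)²) = (184/22188188)/((-7 + 90)²) = ((1/22188188)*184)/(83²) = (46/5547047)/6889 = (46/5547047)*(1/6889) = 46/38213606783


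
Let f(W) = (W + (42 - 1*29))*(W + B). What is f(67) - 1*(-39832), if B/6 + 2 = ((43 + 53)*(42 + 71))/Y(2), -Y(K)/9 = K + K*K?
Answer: -156584/3 ≈ -52195.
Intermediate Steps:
Y(K) = -9*K - 9*K² (Y(K) = -9*(K + K*K) = -9*(K + K²) = -9*K - 9*K²)
B = -3652/3 (B = -12 + 6*(((43 + 53)*(42 + 71))/((-9*2*(1 + 2)))) = -12 + 6*((96*113)/((-9*2*3))) = -12 + 6*(10848/(-54)) = -12 + 6*(10848*(-1/54)) = -12 + 6*(-1808/9) = -12 - 3616/3 = -3652/3 ≈ -1217.3)
f(W) = (13 + W)*(-3652/3 + W) (f(W) = (W + (42 - 1*29))*(W - 3652/3) = (W + (42 - 29))*(-3652/3 + W) = (W + 13)*(-3652/3 + W) = (13 + W)*(-3652/3 + W))
f(67) - 1*(-39832) = (-47476/3 + 67² - 3613/3*67) - 1*(-39832) = (-47476/3 + 4489 - 242071/3) + 39832 = -276080/3 + 39832 = -156584/3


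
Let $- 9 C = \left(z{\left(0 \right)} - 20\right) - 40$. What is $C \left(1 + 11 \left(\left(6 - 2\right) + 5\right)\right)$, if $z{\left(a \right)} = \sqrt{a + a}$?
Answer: $\frac{2000}{3} \approx 666.67$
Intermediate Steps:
$z{\left(a \right)} = \sqrt{2} \sqrt{a}$ ($z{\left(a \right)} = \sqrt{2 a} = \sqrt{2} \sqrt{a}$)
$C = \frac{20}{3}$ ($C = - \frac{\left(\sqrt{2} \sqrt{0} - 20\right) - 40}{9} = - \frac{\left(\sqrt{2} \cdot 0 - 20\right) - 40}{9} = - \frac{\left(0 - 20\right) - 40}{9} = - \frac{-20 - 40}{9} = \left(- \frac{1}{9}\right) \left(-60\right) = \frac{20}{3} \approx 6.6667$)
$C \left(1 + 11 \left(\left(6 - 2\right) + 5\right)\right) = \frac{20 \left(1 + 11 \left(\left(6 - 2\right) + 5\right)\right)}{3} = \frac{20 \left(1 + 11 \left(4 + 5\right)\right)}{3} = \frac{20 \left(1 + 11 \cdot 9\right)}{3} = \frac{20 \left(1 + 99\right)}{3} = \frac{20}{3} \cdot 100 = \frac{2000}{3}$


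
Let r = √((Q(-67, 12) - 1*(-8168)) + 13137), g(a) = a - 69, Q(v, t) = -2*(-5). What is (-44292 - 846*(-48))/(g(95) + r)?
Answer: 95784/20639 - 25788*√435/20639 ≈ -21.419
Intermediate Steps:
Q(v, t) = 10
g(a) = -69 + a
r = 7*√435 (r = √((10 - 1*(-8168)) + 13137) = √((10 + 8168) + 13137) = √(8178 + 13137) = √21315 = 7*√435 ≈ 146.00)
(-44292 - 846*(-48))/(g(95) + r) = (-44292 - 846*(-48))/((-69 + 95) + 7*√435) = (-44292 + 40608)/(26 + 7*√435) = -3684/(26 + 7*√435)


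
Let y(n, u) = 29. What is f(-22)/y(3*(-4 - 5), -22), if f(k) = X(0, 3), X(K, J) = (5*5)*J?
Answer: 75/29 ≈ 2.5862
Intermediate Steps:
X(K, J) = 25*J
f(k) = 75 (f(k) = 25*3 = 75)
f(-22)/y(3*(-4 - 5), -22) = 75/29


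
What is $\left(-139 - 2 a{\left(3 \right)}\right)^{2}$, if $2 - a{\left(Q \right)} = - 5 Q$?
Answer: $29929$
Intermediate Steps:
$a{\left(Q \right)} = 2 + 5 Q$ ($a{\left(Q \right)} = 2 - - 5 Q = 2 + 5 Q$)
$\left(-139 - 2 a{\left(3 \right)}\right)^{2} = \left(-139 - 2 \left(2 + 5 \cdot 3\right)\right)^{2} = \left(-139 - 2 \left(2 + 15\right)\right)^{2} = \left(-139 - 34\right)^{2} = \left(-173\right)^{2} = 29929$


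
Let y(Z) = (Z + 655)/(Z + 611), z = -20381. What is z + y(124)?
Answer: -14979256/735 ≈ -20380.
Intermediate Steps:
y(Z) = (655 + Z)/(611 + Z)
z + y(124) = -20381 + (655 + 124)/(611 + 124) = -20381 + 779/735 = -14979256/735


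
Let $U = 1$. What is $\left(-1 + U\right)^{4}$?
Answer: $0$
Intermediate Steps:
$\left(-1 + U\right)^{4} = \left(-1 + 1\right)^{4} = 0^{4} = 0$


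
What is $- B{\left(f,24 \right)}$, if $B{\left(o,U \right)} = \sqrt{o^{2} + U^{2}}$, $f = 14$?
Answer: $- 2 \sqrt{193} \approx -27.785$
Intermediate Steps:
$B{\left(o,U \right)} = \sqrt{U^{2} + o^{2}}$
$- B{\left(f,24 \right)} = - \sqrt{24^{2} + 14^{2}} = - \sqrt{576 + 196} = - \sqrt{772} = - 2 \sqrt{193}$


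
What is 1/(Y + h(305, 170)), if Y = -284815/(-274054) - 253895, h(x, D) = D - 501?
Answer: -274054/69671367389 ≈ -3.9335e-6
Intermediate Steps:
h(x, D) = -501 + D
Y = -69580655515/274054 (Y = -284815*(-1/274054) - 253895 = 284815/274054 - 253895 = -69580655515/274054 ≈ -2.5389e+5)
1/(Y + h(305, 170)) = 1/(-69580655515/274054 + (-501 + 170)) = 1/(-69580655515/274054 - 331) = 1/(-69671367389/274054) = -274054/69671367389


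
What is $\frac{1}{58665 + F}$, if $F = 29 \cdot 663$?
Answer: $\frac{1}{77892} \approx 1.2838 \cdot 10^{-5}$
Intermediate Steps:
$F = 19227$
$\frac{1}{58665 + F} = \frac{1}{58665 + 19227} = \frac{1}{77892}$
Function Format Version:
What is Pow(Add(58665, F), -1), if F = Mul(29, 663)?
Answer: Rational(1, 77892) ≈ 1.2838e-5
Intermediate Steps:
F = 19227
Pow(Add(58665, F), -1) = Pow(Add(58665, 19227), -1) = Pow(77892, -1) = Rational(1, 77892)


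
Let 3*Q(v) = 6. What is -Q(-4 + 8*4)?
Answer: -2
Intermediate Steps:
Q(v) = 2 (Q(v) = (⅓)*6 = 2)
-Q(-4 + 8*4) = -1*2 = -2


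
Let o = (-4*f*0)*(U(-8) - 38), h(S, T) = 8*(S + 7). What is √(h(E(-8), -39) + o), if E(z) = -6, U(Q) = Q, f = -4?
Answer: 2*√2 ≈ 2.8284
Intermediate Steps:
h(S, T) = 56 + 8*S (h(S, T) = 8*(7 + S) = 56 + 8*S)
o = 0 (o = (-4*(-4)*0)*(-8 - 38) = (16*0)*(-46) = 0*(-46) = 0)
√(h(E(-8), -39) + o) = √((56 + 8*(-6)) + 0) = √((56 - 48) + 0) = √(8 + 0) = √8 = 2*√2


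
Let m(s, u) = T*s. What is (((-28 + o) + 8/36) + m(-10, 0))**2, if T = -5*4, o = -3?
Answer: 2319529/81 ≈ 28636.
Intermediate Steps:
T = -20
m(s, u) = -20*s
(((-28 + o) + 8/36) + m(-10, 0))**2 = (((-28 - 3) + 8/36) - 20*(-10))**2 = ((-31 + 8*(1/36)) + 200)**2 = ((-31 + 2/9) + 200)**2 = (-277/9 + 200)**2 = (1523/9)**2 = 2319529/81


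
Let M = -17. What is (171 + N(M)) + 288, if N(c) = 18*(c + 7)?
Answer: 279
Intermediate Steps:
N(c) = 126 + 18*c (N(c) = 18*(7 + c) = 126 + 18*c)
(171 + N(M)) + 288 = (171 + (126 + 18*(-17))) + 288 = (171 + (126 - 306)) + 288 = (171 - 180) + 288 = -9 + 288 = 279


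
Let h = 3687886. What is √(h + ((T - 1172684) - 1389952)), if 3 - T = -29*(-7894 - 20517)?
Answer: √301334 ≈ 548.94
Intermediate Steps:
T = -823916 (T = 3 - (-29)*(-7894 - 20517) = 3 - (-29)*(-28411) = 3 - 1*823919 = 3 - 823919 = -823916)
√(h + ((T - 1172684) - 1389952)) = √(3687886 + ((-823916 - 1172684) - 1389952)) = √(3687886 + (-1996600 - 1389952)) = √(3687886 - 3386552) = √301334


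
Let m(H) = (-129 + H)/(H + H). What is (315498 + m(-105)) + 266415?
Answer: 20366994/35 ≈ 5.8191e+5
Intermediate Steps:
m(H) = (-129 + H)/(2*H) (m(H) = (-129 + H)/((2*H)) = (-129 + H)*(1/(2*H)) = (-129 + H)/(2*H))
(315498 + m(-105)) + 266415 = (315498 + (½)*(-129 - 105)/(-105)) + 266415 = (315498 + (½)*(-1/105)*(-234)) + 266415 = (315498 + 39/35) + 266415 = 11042469/35 + 266415 = 20366994/35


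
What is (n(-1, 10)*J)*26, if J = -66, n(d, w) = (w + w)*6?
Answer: -205920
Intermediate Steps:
n(d, w) = 12*w (n(d, w) = (2*w)*6 = 12*w)
(n(-1, 10)*J)*26 = ((12*10)*(-66))*26 = (120*(-66))*26 = -7920*26 = -205920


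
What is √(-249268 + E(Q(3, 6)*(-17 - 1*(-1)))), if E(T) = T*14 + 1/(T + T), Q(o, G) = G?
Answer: I*√144352515/24 ≈ 500.61*I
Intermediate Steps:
E(T) = 1/(2*T) + 14*T (E(T) = 14*T + 1/(2*T) = 1/(2*T) + 14*T)
√(-249268 + E(Q(3, 6)*(-17 - 1*(-1)))) = √(-249268 + (1/(2*((6*(-17 - 1*(-1))))) + 14*(6*(-17 - 1*(-1))))) = √(-249268 + (1/(2*((6*(-17 + 1)))) + 14*(6*(-17 + 1)))) = √(-249268 + (1/(2*((6*(-16)))) + 14*(6*(-16)))) = √(-249268 + ((½)/(-96) + 14*(-96))) = √(-249268 + ((½)*(-1/96) - 1344)) = √(-249268 + (-1/192 - 1344)) = √(-249268 - 258049/192) = √(-48117505/192) = I*√144352515/24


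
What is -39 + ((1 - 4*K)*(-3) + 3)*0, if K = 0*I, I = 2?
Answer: -39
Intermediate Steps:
K = 0 (K = 0*2 = 0)
-39 + ((1 - 4*K)*(-3) + 3)*0 = -39 + ((1 - 4*0)*(-3) + 3)*0 = -39 + ((1 + 0)*(-3) + 3)*0 = -39 + (1*(-3) + 3)*0 = -39 + (-3 + 3)*0 = -39 + 0*0 = -39 + 0 = -39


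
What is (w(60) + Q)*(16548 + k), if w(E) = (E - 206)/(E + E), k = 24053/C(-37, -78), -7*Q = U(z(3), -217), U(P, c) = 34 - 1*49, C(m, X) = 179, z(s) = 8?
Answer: 232322081/15036 ≈ 15451.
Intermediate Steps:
U(P, c) = -15 (U(P, c) = 34 - 49 = -15)
Q = 15/7 (Q = -⅐*(-15) = 15/7 ≈ 2.1429)
k = 24053/179 ≈ 134.37
w(E) = (-206 + E)/(2*E) (w(E) = (-206 + E)/((2*E)) = (-206 + E)*(1/(2*E)) = (-206 + E)/(2*E))
(w(60) + Q)*(16548 + k) = ((½)*(-206 + 60)/60 + 15/7)*(16548 + 24053/179) = ((½)*(1/60)*(-146) + 15/7)*(2986145/179) = (-73/60 + 15/7)*(2986145/179) = (389/420)*(2986145/179) = 232322081/15036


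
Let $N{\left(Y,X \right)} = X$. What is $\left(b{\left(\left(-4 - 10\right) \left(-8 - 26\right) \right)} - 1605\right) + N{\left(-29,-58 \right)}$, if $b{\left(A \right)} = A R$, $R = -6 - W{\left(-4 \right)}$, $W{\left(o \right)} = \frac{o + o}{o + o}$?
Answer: $-4995$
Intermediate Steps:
$W{\left(o \right)} = 1$ ($W{\left(o \right)} = \frac{2 o}{2 o} = 2 o \frac{1}{2 o} = 1$)
$R = -7$ ($R = -6 - 1 = -7$)
$b{\left(A \right)} = - 7 A$ ($b{\left(A \right)} = A \left(-7\right) = - 7 A$)
$\left(b{\left(\left(-4 - 10\right) \left(-8 - 26\right) \right)} - 1605\right) + N{\left(-29,-58 \right)} = \left(- 7 \left(-4 - 10\right) \left(-8 - 26\right) - 1605\right) - 58 = \left(- 7 \left(\left(-14\right) \left(-34\right)\right) - 1605\right) - 58 = \left(\left(-7\right) 476 - 1605\right) - 58 = \left(-3332 - 1605\right) - 58 = -4937 - 58 = -4995$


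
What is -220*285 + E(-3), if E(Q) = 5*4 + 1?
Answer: -62679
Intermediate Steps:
E(Q) = 21 (E(Q) = 20 + 1 = 21)
-220*285 + E(-3) = -220*285 + 21 = -62700 + 21 = -62679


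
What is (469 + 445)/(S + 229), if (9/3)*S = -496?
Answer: 2742/191 ≈ 14.356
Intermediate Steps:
S = -496/3 (S = (⅓)*(-496) = -496/3 ≈ -165.33)
(469 + 445)/(S + 229) = (469 + 445)/(-496/3 + 229) = 914/(191/3) = 914*(3/191) = 2742/191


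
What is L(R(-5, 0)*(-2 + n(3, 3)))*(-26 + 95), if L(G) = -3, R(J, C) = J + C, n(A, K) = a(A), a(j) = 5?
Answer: -207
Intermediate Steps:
n(A, K) = 5
R(J, C) = C + J
L(R(-5, 0)*(-2 + n(3, 3)))*(-26 + 95) = -3*(-26 + 95) = -3*69 = -207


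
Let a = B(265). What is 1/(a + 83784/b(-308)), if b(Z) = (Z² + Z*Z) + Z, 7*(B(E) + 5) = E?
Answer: 15785/525632 ≈ 0.030031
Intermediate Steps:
B(E) = -5 + E/7
b(Z) = Z + 2*Z² (b(Z) = (Z² + Z²) + Z = 2*Z² + Z = Z + 2*Z²)
a = 230/7 (a = -5 + (⅐)*265 = -5 + 265/7 = 230/7 ≈ 32.857)
1/(a + 83784/b(-308)) = 1/(230/7 + 83784/((-308*(1 + 2*(-308))))) = 1/(230/7 + 83784/((-308*(1 - 616)))) = 1/(230/7 + 83784/((-308*(-615)))) = 1/(230/7 + 83784/189420) = 1/(230/7 + 83784*(1/189420)) = 1/(230/7 + 6982/15785) = 1/(525632/15785) = 15785/525632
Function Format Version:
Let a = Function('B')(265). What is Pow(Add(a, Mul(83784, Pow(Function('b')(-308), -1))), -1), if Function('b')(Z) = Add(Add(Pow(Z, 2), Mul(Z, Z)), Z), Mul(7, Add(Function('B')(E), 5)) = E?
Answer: Rational(15785, 525632) ≈ 0.030031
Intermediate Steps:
Function('B')(E) = Add(-5, Mul(Rational(1, 7), E))
Function('b')(Z) = Add(Z, Mul(2, Pow(Z, 2))) (Function('b')(Z) = Add(Add(Pow(Z, 2), Pow(Z, 2)), Z) = Add(Mul(2, Pow(Z, 2)), Z) = Add(Z, Mul(2, Pow(Z, 2))))
a = Rational(230, 7) (a = Add(-5, Mul(Rational(1, 7), 265)) = Add(-5, Rational(265, 7)) = Rational(230, 7) ≈ 32.857)
Pow(Add(a, Mul(83784, Pow(Function('b')(-308), -1))), -1) = Pow(Add(Rational(230, 7), Mul(83784, Pow(Mul(-308, Add(1, Mul(2, -308))), -1))), -1) = Pow(Add(Rational(230, 7), Mul(83784, Pow(Mul(-308, Add(1, -616)), -1))), -1) = Pow(Add(Rational(230, 7), Mul(83784, Pow(Mul(-308, -615), -1))), -1) = Pow(Add(Rational(230, 7), Mul(83784, Pow(189420, -1))), -1) = Pow(Add(Rational(230, 7), Mul(83784, Rational(1, 189420))), -1) = Pow(Add(Rational(230, 7), Rational(6982, 15785)), -1) = Pow(Rational(525632, 15785), -1) = Rational(15785, 525632)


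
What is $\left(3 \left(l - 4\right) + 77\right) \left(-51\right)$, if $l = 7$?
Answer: $-4386$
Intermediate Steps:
$\left(3 \left(l - 4\right) + 77\right) \left(-51\right) = \left(3 \left(7 - 4\right) + 77\right) \left(-51\right) = \left(3 \cdot 3 + 77\right) \left(-51\right) = \left(9 + 77\right) \left(-51\right) = 86 \left(-51\right) = -4386$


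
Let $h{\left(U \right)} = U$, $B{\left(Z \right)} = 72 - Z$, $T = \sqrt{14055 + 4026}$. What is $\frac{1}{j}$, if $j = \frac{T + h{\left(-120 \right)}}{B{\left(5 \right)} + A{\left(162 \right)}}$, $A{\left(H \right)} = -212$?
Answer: $- \frac{5800}{1227} - \frac{1015 \sqrt{41}}{1227} \approx -10.024$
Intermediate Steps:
$T = 21 \sqrt{41}$ ($T = \sqrt{18081} = 21 \sqrt{41} \approx 134.47$)
$j = \frac{24}{29} - \frac{21 \sqrt{41}}{145}$ ($j = \frac{21 \sqrt{41} - 120}{\left(72 - 5\right) - 212} = \frac{-120 + 21 \sqrt{41}}{\left(72 - 5\right) - 212} = \frac{-120 + 21 \sqrt{41}}{67 - 212} = \frac{-120 + 21 \sqrt{41}}{-145} = \left(-120 + 21 \sqrt{41}\right) \left(- \frac{1}{145}\right) = \frac{24}{29} - \frac{21 \sqrt{41}}{145} \approx -0.099763$)
$\frac{1}{j} = \frac{1}{\frac{24}{29} - \frac{21 \sqrt{41}}{145}}$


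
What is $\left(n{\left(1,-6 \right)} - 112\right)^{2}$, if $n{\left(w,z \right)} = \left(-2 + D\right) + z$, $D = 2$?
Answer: $13924$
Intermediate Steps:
$n{\left(w,z \right)} = z$ ($n{\left(w,z \right)} = \left(-2 + 2\right) + z = 0 + z = z$)
$\left(n{\left(1,-6 \right)} - 112\right)^{2} = \left(-6 - 112\right)^{2} = \left(-118\right)^{2} = 13924$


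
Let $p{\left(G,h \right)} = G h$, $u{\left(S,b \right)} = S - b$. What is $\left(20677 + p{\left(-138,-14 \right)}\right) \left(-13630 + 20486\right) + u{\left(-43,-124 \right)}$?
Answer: $155007385$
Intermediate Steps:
$\left(20677 + p{\left(-138,-14 \right)}\right) \left(-13630 + 20486\right) + u{\left(-43,-124 \right)} = \left(20677 - -1932\right) \left(-13630 + 20486\right) - -81 = \left(20677 + 1932\right) 6856 + \left(-43 + 124\right) = 22609 \cdot 6856 + 81 = 155007304 + 81 = 155007385$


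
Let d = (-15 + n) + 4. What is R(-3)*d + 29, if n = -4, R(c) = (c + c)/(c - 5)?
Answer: 71/4 ≈ 17.750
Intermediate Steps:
R(c) = 2*c/(-5 + c) (R(c) = (2*c)/(-5 + c) = 2*c/(-5 + c))
d = -15 (d = (-15 - 4) + 4 = -19 + 4 = -15)
R(-3)*d + 29 = (2*(-3)/(-5 - 3))*(-15) + 29 = (2*(-3)/(-8))*(-15) + 29 = (2*(-3)*(-⅛))*(-15) + 29 = (¾)*(-15) + 29 = -45/4 + 29 = 71/4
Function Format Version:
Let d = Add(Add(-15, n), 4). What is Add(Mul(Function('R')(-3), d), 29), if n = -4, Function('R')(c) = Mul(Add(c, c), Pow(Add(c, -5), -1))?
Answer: Rational(71, 4) ≈ 17.750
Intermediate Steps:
Function('R')(c) = Mul(2, c, Pow(Add(-5, c), -1)) (Function('R')(c) = Mul(Mul(2, c), Pow(Add(-5, c), -1)) = Mul(2, c, Pow(Add(-5, c), -1)))
d = -15 (d = Add(Add(-15, -4), 4) = Add(-19, 4) = -15)
Add(Mul(Function('R')(-3), d), 29) = Add(Mul(Mul(2, -3, Pow(Add(-5, -3), -1)), -15), 29) = Add(Mul(Mul(2, -3, Pow(-8, -1)), -15), 29) = Add(Mul(Mul(2, -3, Rational(-1, 8)), -15), 29) = Add(Mul(Rational(3, 4), -15), 29) = Add(Rational(-45, 4), 29) = Rational(71, 4)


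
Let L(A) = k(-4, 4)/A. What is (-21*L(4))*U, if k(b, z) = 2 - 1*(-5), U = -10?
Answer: 735/2 ≈ 367.50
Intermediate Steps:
k(b, z) = 7 (k(b, z) = 2 + 5 = 7)
L(A) = 7/A
(-21*L(4))*U = -147/4*(-10) = 735/2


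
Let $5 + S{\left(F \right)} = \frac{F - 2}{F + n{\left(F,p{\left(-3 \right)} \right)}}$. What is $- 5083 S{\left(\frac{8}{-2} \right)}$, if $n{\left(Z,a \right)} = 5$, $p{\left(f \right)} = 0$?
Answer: $55913$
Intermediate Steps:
$S{\left(F \right)} = -5 + \frac{-2 + F}{5 + F}$ ($S{\left(F \right)} = -5 + \frac{F - 2}{F + 5} = -5 + \frac{-2 + F}{5 + F}$)
$- 5083 S{\left(\frac{8}{-2} \right)} = - 5083 \frac{-27 - 4 \frac{8}{-2}}{5 + \frac{8}{-2}} = - 5083 \frac{-27 - 4 \cdot 8 \left(- \frac{1}{2}\right)}{5 + 8 \left(- \frac{1}{2}\right)} = - 5083 \frac{-27 - -16}{5 - 4} = - 5083 \frac{-27 + 16}{1} = - 5083 \cdot 1 \left(-11\right) = \left(-5083\right) \left(-11\right) = 55913$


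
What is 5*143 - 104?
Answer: 611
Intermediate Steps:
5*143 - 104 = 715 - 104 = 611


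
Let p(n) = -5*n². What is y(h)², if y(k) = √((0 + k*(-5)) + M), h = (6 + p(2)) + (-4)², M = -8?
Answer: -18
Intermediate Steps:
h = 2 (h = (6 - 5*2²) + (-4)² = (6 - 5*4) + 16 = (6 - 20) + 16 = -14 + 16 = 2)
y(k) = √(-8 - 5*k) (y(k) = √((0 + k*(-5)) - 8) = √((0 - 5*k) - 8) = √(-5*k - 8) = √(-8 - 5*k))
y(h)² = (√(-8 - 5*2))² = (√(-8 - 10))² = (√(-18))² = (3*I*√2)² = -18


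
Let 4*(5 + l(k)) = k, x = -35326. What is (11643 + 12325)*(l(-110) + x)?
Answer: -847472528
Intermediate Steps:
l(k) = -5 + k/4
(11643 + 12325)*(l(-110) + x) = (11643 + 12325)*((-5 + (1/4)*(-110)) - 35326) = 23968*((-5 - 55/2) - 35326) = 23968*(-65/2 - 35326) = 23968*(-70717/2) = -847472528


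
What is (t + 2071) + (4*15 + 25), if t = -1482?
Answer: 674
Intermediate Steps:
(t + 2071) + (4*15 + 25) = (-1482 + 2071) + (4*15 + 25) = 589 + (60 + 25) = 589 + 85 = 674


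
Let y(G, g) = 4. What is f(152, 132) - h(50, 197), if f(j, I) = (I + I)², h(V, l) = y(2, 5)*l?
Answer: 68908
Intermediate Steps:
h(V, l) = 4*l
f(j, I) = 4*I² (f(j, I) = (2*I)² = 4*I²)
f(152, 132) - h(50, 197) = 4*132² - 4*197 = 4*17424 - 1*788 = 69696 - 788 = 68908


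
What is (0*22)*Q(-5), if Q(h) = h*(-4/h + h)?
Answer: 0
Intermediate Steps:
Q(h) = h*(h - 4/h)
(0*22)*Q(-5) = (0*22)*(-4 + (-5)²) = 0*(-4 + 25) = 0*21 = 0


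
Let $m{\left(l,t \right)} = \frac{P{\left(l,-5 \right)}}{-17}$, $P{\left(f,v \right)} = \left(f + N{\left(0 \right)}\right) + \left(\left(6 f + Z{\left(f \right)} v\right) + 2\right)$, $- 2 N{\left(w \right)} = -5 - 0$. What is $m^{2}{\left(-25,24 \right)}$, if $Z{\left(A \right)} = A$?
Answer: $\frac{8281}{1156} \approx 7.1635$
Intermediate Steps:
$N{\left(w \right)} = \frac{5}{2}$ ($N{\left(w \right)} = - \frac{-5 - 0}{2} = - \frac{-5 + 0}{2} = \left(- \frac{1}{2}\right) \left(-5\right) = \frac{5}{2}$)
$P{\left(f,v \right)} = \frac{9}{2} + 7 f + f v$ ($P{\left(f,v \right)} = \left(f + \frac{5}{2}\right) + \left(\left(6 f + f v\right) + 2\right) = \left(\frac{5}{2} + f\right) + \left(2 + 6 f + f v\right) = \frac{9}{2} + 7 f + f v$)
$m{\left(l,t \right)} = - \frac{9}{34} - \frac{2 l}{17}$ ($m{\left(l,t \right)} = \frac{\frac{9}{2} + 7 l + l \left(-5\right)}{-17} = \left(\frac{9}{2} + 7 l - 5 l\right) \left(- \frac{1}{17}\right) = \left(\frac{9}{2} + 2 l\right) \left(- \frac{1}{17}\right) = - \frac{9}{34} - \frac{2 l}{17}$)
$m^{2}{\left(-25,24 \right)} = \left(- \frac{9}{34} - - \frac{50}{17}\right)^{2} = \left(- \frac{9}{34} + \frac{50}{17}\right)^{2} = \left(\frac{91}{34}\right)^{2} = \frac{8281}{1156}$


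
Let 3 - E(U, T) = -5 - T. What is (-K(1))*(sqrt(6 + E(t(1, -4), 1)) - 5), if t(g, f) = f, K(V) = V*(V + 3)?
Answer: 20 - 4*sqrt(15) ≈ 4.5081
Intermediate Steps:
K(V) = V*(3 + V)
E(U, T) = 8 + T (E(U, T) = 3 - (-5 - T) = 3 + (5 + T) = 8 + T)
(-K(1))*(sqrt(6 + E(t(1, -4), 1)) - 5) = (-(3 + 1))*(sqrt(6 + (8 + 1)) - 5) = (-4)*(sqrt(6 + 9) - 5) = (-1*4)*(sqrt(15) - 5) = -4*(-5 + sqrt(15)) = 20 - 4*sqrt(15)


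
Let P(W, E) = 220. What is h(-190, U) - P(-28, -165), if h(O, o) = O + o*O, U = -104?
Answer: 19350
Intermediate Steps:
h(O, o) = O + O*o
h(-190, U) - P(-28, -165) = -190*(1 - 104) - 1*220 = -190*(-103) - 220 = 19570 - 220 = 19350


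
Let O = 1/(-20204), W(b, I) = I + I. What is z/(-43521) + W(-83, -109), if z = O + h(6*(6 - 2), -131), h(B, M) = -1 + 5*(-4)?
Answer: -191686601627/879298284 ≈ -218.00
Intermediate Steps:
W(b, I) = 2*I
O = -1/20204 ≈ -4.9495e-5
h(B, M) = -21 (h(B, M) = -1 - 20 = -21)
z = -424285/20204 (z = -1/20204 - 21 = -424285/20204 ≈ -21.000)
z/(-43521) + W(-83, -109) = -424285/20204/(-43521) + 2*(-109) = -424285/20204*(-1/43521) - 218 = 424285/879298284 - 218 = -191686601627/879298284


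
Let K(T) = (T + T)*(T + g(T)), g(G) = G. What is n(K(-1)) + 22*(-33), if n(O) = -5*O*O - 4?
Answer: -810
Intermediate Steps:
K(T) = 4*T**2 (K(T) = (T + T)*(T + T) = (2*T)*(2*T) = 4*T**2)
n(O) = -4 - 5*O**2 (n(O) = -5*O**2 - 4 = -4 - 5*O**2)
n(K(-1)) + 22*(-33) = (-4 - 5*(4*(-1)**2)**2) + 22*(-33) = (-4 - 5*(4*1)**2) - 726 = (-4 - 5*4**2) - 726 = (-4 - 5*16) - 726 = (-4 - 80) - 726 = -84 - 726 = -810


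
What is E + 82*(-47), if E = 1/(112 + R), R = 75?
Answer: -720697/187 ≈ -3854.0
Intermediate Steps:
E = 1/187 (E = 1/(112 + 75) = 1/187 ≈ 0.0053476)
E + 82*(-47) = 1/187 + 82*(-47) = 1/187 - 3854 = -720697/187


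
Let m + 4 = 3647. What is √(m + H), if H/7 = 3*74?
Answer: √5197 ≈ 72.090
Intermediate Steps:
H = 1554 (H = 7*(3*74) = 7*222 = 1554)
m = 3643 (m = -4 + 3647 = 3643)
√(m + H) = √(3643 + 1554) = √5197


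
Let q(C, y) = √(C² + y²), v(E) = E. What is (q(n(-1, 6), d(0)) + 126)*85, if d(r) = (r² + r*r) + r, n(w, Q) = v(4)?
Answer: 11050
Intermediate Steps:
n(w, Q) = 4
d(r) = r + 2*r² (d(r) = (r² + r²) + r = 2*r² + r = r + 2*r²)
(q(n(-1, 6), d(0)) + 126)*85 = (√(4² + (0*(1 + 2*0))²) + 126)*85 = (√(16 + (0*(1 + 0))²) + 126)*85 = (√(16 + (0*1)²) + 126)*85 = (√(16 + 0²) + 126)*85 = (√(16 + 0) + 126)*85 = (√16 + 126)*85 = (4 + 126)*85 = 130*85 = 11050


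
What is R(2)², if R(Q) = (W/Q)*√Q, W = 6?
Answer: 18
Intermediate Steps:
R(Q) = 6/√Q (R(Q) = (6/Q)*√Q = 6/√Q)
R(2)² = (6/√2)² = (6*(√2/2))² = (3*√2)² = 18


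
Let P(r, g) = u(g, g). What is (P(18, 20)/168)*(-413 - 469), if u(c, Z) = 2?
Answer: -21/2 ≈ -10.500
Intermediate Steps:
P(r, g) = 2
(P(18, 20)/168)*(-413 - 469) = (2/168)*(-413 - 469) = (2*(1/168))*(-882) = (1/84)*(-882) = -21/2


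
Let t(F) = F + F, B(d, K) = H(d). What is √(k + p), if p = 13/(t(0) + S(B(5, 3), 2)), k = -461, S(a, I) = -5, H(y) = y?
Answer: I*√11590/5 ≈ 21.531*I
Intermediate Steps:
B(d, K) = d
t(F) = 2*F
p = -13/5 (p = 13/(2*0 - 5) = 13/(0 - 5) = 13/(-5) = -⅕*13 = -13/5 ≈ -2.6000)
√(k + p) = √(-461 - 13/5) = √(-2318/5) = I*√11590/5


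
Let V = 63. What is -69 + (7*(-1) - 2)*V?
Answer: -636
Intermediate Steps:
-69 + (7*(-1) - 2)*V = -69 + (7*(-1) - 2)*63 = -69 + (-7 - 2)*63 = -69 - 9*63 = -69 - 567 = -636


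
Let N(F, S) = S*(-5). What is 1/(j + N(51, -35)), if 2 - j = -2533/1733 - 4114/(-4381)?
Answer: 7592273/1347799832 ≈ 0.0056331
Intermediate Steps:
N(F, S) = -5*S
j = 19152057/7592273 (j = 2 - (-2533/1733 - 4114/(-4381)) = 2 - (-2533*1/1733 - 4114*(-1/4381)) = 2 - (-2533/1733 + 4114/4381) = 2 - 1*(-3967511/7592273) = 2 + 3967511/7592273 = 19152057/7592273 ≈ 2.5226)
1/(j + N(51, -35)) = 1/(19152057/7592273 - 5*(-35)) = 1/(19152057/7592273 + 175) = 1/(1347799832/7592273) = 7592273/1347799832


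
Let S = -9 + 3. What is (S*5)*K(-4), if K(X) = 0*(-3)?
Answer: 0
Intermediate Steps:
K(X) = 0
S = -6
(S*5)*K(-4) = -6*5*0 = -30*0 = 0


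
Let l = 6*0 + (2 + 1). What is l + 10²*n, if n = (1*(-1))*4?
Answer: -397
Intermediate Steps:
l = 3 (l = 0 + 3 = 3)
n = -4 (n = -1*4 = -4)
l + 10²*n = 3 + 10²*(-4) = 3 + 100*(-4) = 3 - 400 = -397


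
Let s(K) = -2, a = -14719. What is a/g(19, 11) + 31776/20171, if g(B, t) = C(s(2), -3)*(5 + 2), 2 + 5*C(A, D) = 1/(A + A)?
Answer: 5939940868/1270773 ≈ 4674.3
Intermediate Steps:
C(A, D) = -⅖ + 1/(10*A) (C(A, D) = -⅖ + 1/(5*(A + A)) = -⅖ + 1/(5*((2*A))) = -⅖ + (1/(2*A))/5 = -⅖ + 1/(10*A))
g(B, t) = -63/20 (g(B, t) = ((⅒)*(1 - 4*(-2))/(-2))*(5 + 2) = ((⅒)*(-½)*(1 + 8))*7 = ((⅒)*(-½)*9)*7 = -9/20*7 = -63/20)
a/g(19, 11) + 31776/20171 = -14719/(-63/20) + 31776/20171 = -14719*(-20/63) + 31776*(1/20171) = 294380/63 + 31776/20171 = 5939940868/1270773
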